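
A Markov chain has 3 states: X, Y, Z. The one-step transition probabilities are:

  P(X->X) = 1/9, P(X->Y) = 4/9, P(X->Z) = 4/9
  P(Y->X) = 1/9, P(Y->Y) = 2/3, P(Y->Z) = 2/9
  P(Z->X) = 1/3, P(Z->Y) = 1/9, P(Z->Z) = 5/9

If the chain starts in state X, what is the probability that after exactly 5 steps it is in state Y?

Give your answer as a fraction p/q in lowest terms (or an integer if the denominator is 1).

Computing P^5 by repeated multiplication:
P^1 =
  X: [1/9, 4/9, 4/9]
  Y: [1/9, 2/3, 2/9]
  Z: [1/3, 1/9, 5/9]
P^2 =
  X: [17/81, 32/81, 32/81]
  Y: [13/81, 14/27, 26/81]
  Z: [19/81, 23/81, 13/27]
P^3 =
  X: [145/729, 292/729, 292/729]
  Y: [133/729, 110/243, 266/729]
  Z: [53/243, 253/729, 317/729]
P^4 =
  X: [1313/6561, 2624/6561, 2624/6561]
  Y: [1261/6561, 926/2187, 2522/6561]
  Z: [1363/6561, 2471/6561, 101/243]
P^5 =
  X: [11809/59049, 23620/59049, 23620/59049]
  Y: [11605/59049, 8078/19683, 23210/59049]
  Z: [445/2187, 23005/59049, 24029/59049]

(P^5)[X -> Y] = 23620/59049

Answer: 23620/59049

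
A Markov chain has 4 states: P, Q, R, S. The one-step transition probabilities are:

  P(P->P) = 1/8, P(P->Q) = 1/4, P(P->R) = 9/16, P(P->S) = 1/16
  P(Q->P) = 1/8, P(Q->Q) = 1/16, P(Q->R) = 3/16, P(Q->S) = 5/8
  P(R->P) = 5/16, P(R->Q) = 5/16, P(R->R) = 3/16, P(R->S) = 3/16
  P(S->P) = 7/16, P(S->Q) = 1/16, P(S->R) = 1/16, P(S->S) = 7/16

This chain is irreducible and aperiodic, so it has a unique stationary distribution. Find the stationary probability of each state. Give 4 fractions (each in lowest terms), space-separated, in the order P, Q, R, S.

Answer: 693/2587 453/2587 1291/5174 1591/5174

Derivation:
The stationary distribution satisfies pi = pi * P, i.e.:
  pi_P = 1/8*pi_P + 1/8*pi_Q + 5/16*pi_R + 7/16*pi_S
  pi_Q = 1/4*pi_P + 1/16*pi_Q + 5/16*pi_R + 1/16*pi_S
  pi_R = 9/16*pi_P + 3/16*pi_Q + 3/16*pi_R + 1/16*pi_S
  pi_S = 1/16*pi_P + 5/8*pi_Q + 3/16*pi_R + 7/16*pi_S
with normalization: pi_P + pi_Q + pi_R + pi_S = 1.

Using the first 3 balance equations plus normalization, the linear system A*pi = b is:
  [-7/8, 1/8, 5/16, 7/16] . pi = 0
  [1/4, -15/16, 5/16, 1/16] . pi = 0
  [9/16, 3/16, -13/16, 1/16] . pi = 0
  [1, 1, 1, 1] . pi = 1

Solving yields:
  pi_P = 693/2587
  pi_Q = 453/2587
  pi_R = 1291/5174
  pi_S = 1591/5174

Verification (pi * P):
  693/2587*1/8 + 453/2587*1/8 + 1291/5174*5/16 + 1591/5174*7/16 = 693/2587 = pi_P  (ok)
  693/2587*1/4 + 453/2587*1/16 + 1291/5174*5/16 + 1591/5174*1/16 = 453/2587 = pi_Q  (ok)
  693/2587*9/16 + 453/2587*3/16 + 1291/5174*3/16 + 1591/5174*1/16 = 1291/5174 = pi_R  (ok)
  693/2587*1/16 + 453/2587*5/8 + 1291/5174*3/16 + 1591/5174*7/16 = 1591/5174 = pi_S  (ok)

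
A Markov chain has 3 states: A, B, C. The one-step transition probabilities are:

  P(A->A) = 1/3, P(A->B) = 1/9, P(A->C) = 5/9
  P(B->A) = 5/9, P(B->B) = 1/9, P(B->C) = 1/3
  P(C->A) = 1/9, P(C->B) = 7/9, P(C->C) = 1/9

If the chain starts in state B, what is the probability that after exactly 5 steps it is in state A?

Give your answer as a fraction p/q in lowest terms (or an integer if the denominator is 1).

Answer: 19459/59049

Derivation:
Computing P^5 by repeated multiplication:
P^1 =
  A: [1/3, 1/9, 5/9]
  B: [5/9, 1/9, 1/3]
  C: [1/9, 7/9, 1/9]
P^2 =
  A: [19/81, 13/27, 23/81]
  B: [23/81, 1/3, 31/81]
  C: [13/27, 5/27, 1/3]
P^3 =
  A: [275/729, 73/243, 235/729]
  B: [235/729, 89/243, 227/729]
  C: [73/243, 1/3, 89/243]
P^4 =
  A: [2155/6561, 713/2187, 2267/6561]
  B: [2267/6561, 697/2187, 2203/6561]
  C: [713/2187, 259/729, 697/2187]
P^5 =
  A: [19427/59049, 6721/19683, 19459/59049]
  B: [19459/59049, 6593/19683, 19811/59049]
  C: [6721/19683, 2123/6561, 6593/19683]

(P^5)[B -> A] = 19459/59049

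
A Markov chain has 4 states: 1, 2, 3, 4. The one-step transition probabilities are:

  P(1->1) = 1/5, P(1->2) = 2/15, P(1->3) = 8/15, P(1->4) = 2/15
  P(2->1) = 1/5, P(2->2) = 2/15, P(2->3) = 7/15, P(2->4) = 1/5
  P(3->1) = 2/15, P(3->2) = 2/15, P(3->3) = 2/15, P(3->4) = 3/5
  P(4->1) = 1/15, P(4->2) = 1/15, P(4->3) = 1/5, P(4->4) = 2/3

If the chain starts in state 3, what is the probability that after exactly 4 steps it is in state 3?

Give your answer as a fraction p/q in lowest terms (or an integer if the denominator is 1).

Answer: 2504/10125

Derivation:
Computing P^4 by repeated multiplication:
P^1 =
  1: [1/5, 2/15, 8/15, 2/15]
  2: [1/5, 2/15, 7/15, 1/5]
  3: [2/15, 2/15, 2/15, 3/5]
  4: [1/15, 1/15, 1/5, 2/3]
P^2 =
  1: [11/75, 28/225, 4/15, 104/225]
  2: [32/225, 3/25, 61/225, 7/15]
  3: [1/9, 7/75, 61/225, 118/225]
  4: [22/225, 4/45, 17/75, 44/75]
P^3 =
  1: [407/3375, 346/3375, 892/3375, 346/675]
  2: [404/3375, 23/225, 98/375, 1744/3375]
  3: [14/125, 332/3375, 823/3375, 614/1125]
  4: [8/75, 106/1125, 814/3375, 1883/3375]
P^4 =
  1: [5773/50625, 1004/10125, 12652/50625, 604/1125]
  2: [1151/10125, 5006/50625, 12643/50625, 27221/50625]
  3: [5618/50625, 1636/16875, 2504/10125, 9193/16875]
  4: [1109/10125, 4867/50625, 12383/50625, 5566/10125]

(P^4)[3 -> 3] = 2504/10125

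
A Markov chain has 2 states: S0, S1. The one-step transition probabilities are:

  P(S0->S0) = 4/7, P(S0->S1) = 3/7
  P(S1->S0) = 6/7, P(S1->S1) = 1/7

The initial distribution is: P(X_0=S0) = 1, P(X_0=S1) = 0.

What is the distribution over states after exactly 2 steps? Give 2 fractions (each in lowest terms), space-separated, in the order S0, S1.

Answer: 34/49 15/49

Derivation:
Propagating the distribution step by step (d_{t+1} = d_t * P):
d_0 = (S0=1, S1=0)
  d_1[S0] = 1*4/7 + 0*6/7 = 4/7
  d_1[S1] = 1*3/7 + 0*1/7 = 3/7
d_1 = (S0=4/7, S1=3/7)
  d_2[S0] = 4/7*4/7 + 3/7*6/7 = 34/49
  d_2[S1] = 4/7*3/7 + 3/7*1/7 = 15/49
d_2 = (S0=34/49, S1=15/49)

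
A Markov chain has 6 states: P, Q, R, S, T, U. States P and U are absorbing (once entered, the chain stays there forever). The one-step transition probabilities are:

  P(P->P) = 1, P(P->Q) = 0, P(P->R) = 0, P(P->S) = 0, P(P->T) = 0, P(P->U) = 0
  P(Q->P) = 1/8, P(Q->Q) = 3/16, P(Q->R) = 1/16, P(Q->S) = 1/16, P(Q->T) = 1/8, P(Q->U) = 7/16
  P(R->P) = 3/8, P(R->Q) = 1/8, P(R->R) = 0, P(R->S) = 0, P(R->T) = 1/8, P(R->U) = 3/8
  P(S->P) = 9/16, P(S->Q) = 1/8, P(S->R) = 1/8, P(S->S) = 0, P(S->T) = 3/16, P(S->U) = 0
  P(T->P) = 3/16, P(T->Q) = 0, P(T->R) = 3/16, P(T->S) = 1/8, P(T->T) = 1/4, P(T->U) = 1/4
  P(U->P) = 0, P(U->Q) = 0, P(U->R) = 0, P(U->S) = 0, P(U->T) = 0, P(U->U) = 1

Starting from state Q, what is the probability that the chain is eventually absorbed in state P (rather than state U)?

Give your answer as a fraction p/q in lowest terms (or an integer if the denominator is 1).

Let a_i = P(absorbed in P | start in state i).
Boundary conditions: a_P = 1, a_U = 0.
For each transient state i, a_i = sum_j P(i->j) * a_j:
  a_Q = 1/8*a_P + 3/16*a_Q + 1/16*a_R + 1/16*a_S + 1/8*a_T + 7/16*a_U
  a_R = 3/8*a_P + 1/8*a_Q + 0*a_R + 0*a_S + 1/8*a_T + 3/8*a_U
  a_S = 9/16*a_P + 1/8*a_Q + 1/8*a_R + 0*a_S + 3/16*a_T + 0*a_U
  a_T = 3/16*a_P + 0*a_Q + 3/16*a_R + 1/8*a_S + 1/4*a_T + 1/4*a_U

Substituting a_P = 1 and a_U = 0, rearrange to (I - Q) a = r where r[i] = P(i -> P):
  [13/16, -1/16, -1/16, -1/8] . (a_Q, a_R, a_S, a_T) = 1/8
  [-1/8, 1, 0, -1/8] . (a_Q, a_R, a_S, a_T) = 3/8
  [-1/8, -1/8, 1, -3/16] . (a_Q, a_R, a_S, a_T) = 9/16
  [0, -3/16, -1/8, 3/4] . (a_Q, a_R, a_S, a_T) = 3/16

Solving yields:
  a_Q = 5878/18091
  a_R = 8639/18091
  a_S = 13671/18091
  a_T = 8961/18091

Starting state is Q, so the absorption probability is a_Q = 5878/18091.

Answer: 5878/18091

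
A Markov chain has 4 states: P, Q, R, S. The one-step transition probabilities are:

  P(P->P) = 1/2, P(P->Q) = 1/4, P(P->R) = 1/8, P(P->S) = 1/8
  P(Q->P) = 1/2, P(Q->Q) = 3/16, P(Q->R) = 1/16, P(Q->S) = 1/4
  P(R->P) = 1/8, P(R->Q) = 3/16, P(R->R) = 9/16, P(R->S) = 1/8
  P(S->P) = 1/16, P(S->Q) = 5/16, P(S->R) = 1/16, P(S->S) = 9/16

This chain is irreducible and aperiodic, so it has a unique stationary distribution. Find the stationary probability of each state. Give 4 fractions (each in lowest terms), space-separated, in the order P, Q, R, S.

Answer: 107/337 163/674 111/674 93/337

Derivation:
The stationary distribution satisfies pi = pi * P, i.e.:
  pi_P = 1/2*pi_P + 1/2*pi_Q + 1/8*pi_R + 1/16*pi_S
  pi_Q = 1/4*pi_P + 3/16*pi_Q + 3/16*pi_R + 5/16*pi_S
  pi_R = 1/8*pi_P + 1/16*pi_Q + 9/16*pi_R + 1/16*pi_S
  pi_S = 1/8*pi_P + 1/4*pi_Q + 1/8*pi_R + 9/16*pi_S
with normalization: pi_P + pi_Q + pi_R + pi_S = 1.

Using the first 3 balance equations plus normalization, the linear system A*pi = b is:
  [-1/2, 1/2, 1/8, 1/16] . pi = 0
  [1/4, -13/16, 3/16, 5/16] . pi = 0
  [1/8, 1/16, -7/16, 1/16] . pi = 0
  [1, 1, 1, 1] . pi = 1

Solving yields:
  pi_P = 107/337
  pi_Q = 163/674
  pi_R = 111/674
  pi_S = 93/337

Verification (pi * P):
  107/337*1/2 + 163/674*1/2 + 111/674*1/8 + 93/337*1/16 = 107/337 = pi_P  (ok)
  107/337*1/4 + 163/674*3/16 + 111/674*3/16 + 93/337*5/16 = 163/674 = pi_Q  (ok)
  107/337*1/8 + 163/674*1/16 + 111/674*9/16 + 93/337*1/16 = 111/674 = pi_R  (ok)
  107/337*1/8 + 163/674*1/4 + 111/674*1/8 + 93/337*9/16 = 93/337 = pi_S  (ok)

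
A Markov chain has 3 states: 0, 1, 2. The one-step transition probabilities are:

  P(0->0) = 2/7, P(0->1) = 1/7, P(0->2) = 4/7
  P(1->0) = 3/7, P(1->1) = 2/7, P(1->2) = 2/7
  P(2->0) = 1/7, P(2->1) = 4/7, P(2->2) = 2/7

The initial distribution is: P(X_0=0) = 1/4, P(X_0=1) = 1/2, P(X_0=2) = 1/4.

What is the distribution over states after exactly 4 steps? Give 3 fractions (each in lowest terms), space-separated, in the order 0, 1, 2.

Propagating the distribution step by step (d_{t+1} = d_t * P):
d_0 = (0=1/4, 1=1/2, 2=1/4)
  d_1[0] = 1/4*2/7 + 1/2*3/7 + 1/4*1/7 = 9/28
  d_1[1] = 1/4*1/7 + 1/2*2/7 + 1/4*4/7 = 9/28
  d_1[2] = 1/4*4/7 + 1/2*2/7 + 1/4*2/7 = 5/14
d_1 = (0=9/28, 1=9/28, 2=5/14)
  d_2[0] = 9/28*2/7 + 9/28*3/7 + 5/14*1/7 = 55/196
  d_2[1] = 9/28*1/7 + 9/28*2/7 + 5/14*4/7 = 67/196
  d_2[2] = 9/28*4/7 + 9/28*2/7 + 5/14*2/7 = 37/98
d_2 = (0=55/196, 1=67/196, 2=37/98)
  d_3[0] = 55/196*2/7 + 67/196*3/7 + 37/98*1/7 = 55/196
  d_3[1] = 55/196*1/7 + 67/196*2/7 + 37/98*4/7 = 485/1372
  d_3[2] = 55/196*4/7 + 67/196*2/7 + 37/98*2/7 = 251/686
d_3 = (0=55/196, 1=485/1372, 2=251/686)
  d_4[0] = 55/196*2/7 + 485/1372*3/7 + 251/686*1/7 = 2727/9604
  d_4[1] = 55/196*1/7 + 485/1372*2/7 + 251/686*4/7 = 3363/9604
  d_4[2] = 55/196*4/7 + 485/1372*2/7 + 251/686*2/7 = 251/686
d_4 = (0=2727/9604, 1=3363/9604, 2=251/686)

Answer: 2727/9604 3363/9604 251/686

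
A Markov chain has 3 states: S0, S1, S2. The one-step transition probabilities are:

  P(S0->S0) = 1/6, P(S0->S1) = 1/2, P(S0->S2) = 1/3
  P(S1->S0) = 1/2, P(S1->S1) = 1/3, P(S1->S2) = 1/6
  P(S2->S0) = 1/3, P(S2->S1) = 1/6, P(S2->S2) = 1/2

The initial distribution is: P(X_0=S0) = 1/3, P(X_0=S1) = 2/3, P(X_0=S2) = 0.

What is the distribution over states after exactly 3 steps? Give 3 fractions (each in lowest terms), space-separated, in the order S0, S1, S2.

Answer: 73/216 73/216 35/108

Derivation:
Propagating the distribution step by step (d_{t+1} = d_t * P):
d_0 = (S0=1/3, S1=2/3, S2=0)
  d_1[S0] = 1/3*1/6 + 2/3*1/2 + 0*1/3 = 7/18
  d_1[S1] = 1/3*1/2 + 2/3*1/3 + 0*1/6 = 7/18
  d_1[S2] = 1/3*1/3 + 2/3*1/6 + 0*1/2 = 2/9
d_1 = (S0=7/18, S1=7/18, S2=2/9)
  d_2[S0] = 7/18*1/6 + 7/18*1/2 + 2/9*1/3 = 1/3
  d_2[S1] = 7/18*1/2 + 7/18*1/3 + 2/9*1/6 = 13/36
  d_2[S2] = 7/18*1/3 + 7/18*1/6 + 2/9*1/2 = 11/36
d_2 = (S0=1/3, S1=13/36, S2=11/36)
  d_3[S0] = 1/3*1/6 + 13/36*1/2 + 11/36*1/3 = 73/216
  d_3[S1] = 1/3*1/2 + 13/36*1/3 + 11/36*1/6 = 73/216
  d_3[S2] = 1/3*1/3 + 13/36*1/6 + 11/36*1/2 = 35/108
d_3 = (S0=73/216, S1=73/216, S2=35/108)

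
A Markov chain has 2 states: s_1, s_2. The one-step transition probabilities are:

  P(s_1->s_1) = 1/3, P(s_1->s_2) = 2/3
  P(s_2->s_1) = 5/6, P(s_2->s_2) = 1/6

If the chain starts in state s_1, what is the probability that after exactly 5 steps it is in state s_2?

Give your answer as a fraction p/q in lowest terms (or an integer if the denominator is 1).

Computing P^5 by repeated multiplication:
P^1 =
  s_1: [1/3, 2/3]
  s_2: [5/6, 1/6]
P^2 =
  s_1: [2/3, 1/3]
  s_2: [5/12, 7/12]
P^3 =
  s_1: [1/2, 1/2]
  s_2: [5/8, 3/8]
P^4 =
  s_1: [7/12, 5/12]
  s_2: [25/48, 23/48]
P^5 =
  s_1: [13/24, 11/24]
  s_2: [55/96, 41/96]

(P^5)[s_1 -> s_2] = 11/24

Answer: 11/24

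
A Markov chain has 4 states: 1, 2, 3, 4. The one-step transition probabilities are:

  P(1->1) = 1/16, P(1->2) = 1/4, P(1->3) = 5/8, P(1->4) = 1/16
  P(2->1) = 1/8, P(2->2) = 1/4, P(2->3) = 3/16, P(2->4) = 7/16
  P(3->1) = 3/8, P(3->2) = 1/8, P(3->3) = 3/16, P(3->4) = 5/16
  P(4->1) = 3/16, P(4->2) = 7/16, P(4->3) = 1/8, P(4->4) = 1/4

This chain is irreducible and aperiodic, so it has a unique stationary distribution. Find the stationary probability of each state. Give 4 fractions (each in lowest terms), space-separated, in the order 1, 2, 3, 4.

The stationary distribution satisfies pi = pi * P, i.e.:
  pi_1 = 1/16*pi_1 + 1/8*pi_2 + 3/8*pi_3 + 3/16*pi_4
  pi_2 = 1/4*pi_1 + 1/4*pi_2 + 1/8*pi_3 + 7/16*pi_4
  pi_3 = 5/8*pi_1 + 3/16*pi_2 + 3/16*pi_3 + 1/8*pi_4
  pi_4 = 1/16*pi_1 + 7/16*pi_2 + 5/16*pi_3 + 1/4*pi_4
with normalization: pi_1 + pi_2 + pi_3 + pi_4 = 1.

Using the first 3 balance equations plus normalization, the linear system A*pi = b is:
  [-15/16, 1/8, 3/8, 3/16] . pi = 0
  [1/4, -3/4, 1/8, 7/16] . pi = 0
  [5/8, 3/16, -13/16, 1/8] . pi = 0
  [1, 1, 1, 1] . pi = 1

Solving yields:
  pi_1 = 455/2344
  pi_2 = 1269/4688
  pi_3 = 1195/4688
  pi_4 = 657/2344

Verification (pi * P):
  455/2344*1/16 + 1269/4688*1/8 + 1195/4688*3/8 + 657/2344*3/16 = 455/2344 = pi_1  (ok)
  455/2344*1/4 + 1269/4688*1/4 + 1195/4688*1/8 + 657/2344*7/16 = 1269/4688 = pi_2  (ok)
  455/2344*5/8 + 1269/4688*3/16 + 1195/4688*3/16 + 657/2344*1/8 = 1195/4688 = pi_3  (ok)
  455/2344*1/16 + 1269/4688*7/16 + 1195/4688*5/16 + 657/2344*1/4 = 657/2344 = pi_4  (ok)

Answer: 455/2344 1269/4688 1195/4688 657/2344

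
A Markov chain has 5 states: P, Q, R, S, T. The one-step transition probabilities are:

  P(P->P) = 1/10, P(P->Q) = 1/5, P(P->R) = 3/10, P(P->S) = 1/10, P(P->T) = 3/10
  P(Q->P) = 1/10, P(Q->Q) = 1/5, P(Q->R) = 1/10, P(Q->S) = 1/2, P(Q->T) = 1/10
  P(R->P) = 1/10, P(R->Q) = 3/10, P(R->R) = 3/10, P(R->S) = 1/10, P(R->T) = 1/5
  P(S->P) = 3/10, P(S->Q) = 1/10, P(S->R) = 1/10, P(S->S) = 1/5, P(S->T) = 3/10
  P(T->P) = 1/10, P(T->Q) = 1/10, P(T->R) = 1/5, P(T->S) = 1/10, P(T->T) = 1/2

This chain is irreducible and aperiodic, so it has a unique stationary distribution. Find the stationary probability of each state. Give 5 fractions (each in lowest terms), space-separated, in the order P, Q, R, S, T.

The stationary distribution satisfies pi = pi * P, i.e.:
  pi_P = 1/10*pi_P + 1/10*pi_Q + 1/10*pi_R + 3/10*pi_S + 1/10*pi_T
  pi_Q = 1/5*pi_P + 1/5*pi_Q + 3/10*pi_R + 1/10*pi_S + 1/10*pi_T
  pi_R = 3/10*pi_P + 1/10*pi_Q + 3/10*pi_R + 1/10*pi_S + 1/5*pi_T
  pi_S = 1/10*pi_P + 1/2*pi_Q + 1/10*pi_R + 1/5*pi_S + 1/10*pi_T
  pi_T = 3/10*pi_P + 1/10*pi_Q + 1/5*pi_R + 3/10*pi_S + 1/2*pi_T
with normalization: pi_P + pi_Q + pi_R + pi_S + pi_T = 1.

Using the first 4 balance equations plus normalization, the linear system A*pi = b is:
  [-9/10, 1/10, 1/10, 3/10, 1/10] . pi = 0
  [1/5, -4/5, 3/10, 1/10, 1/10] . pi = 0
  [3/10, 1/10, -7/10, 1/10, 1/5] . pi = 0
  [1/10, 1/2, 1/10, -4/5, 1/10] . pi = 0
  [1, 1, 1, 1, 1] . pi = 1

Solving yields:
  pi_P = 25/182
  pi_Q = 31/182
  pi_R = 18/91
  pi_S = 17/91
  pi_T = 4/13

Verification (pi * P):
  25/182*1/10 + 31/182*1/10 + 18/91*1/10 + 17/91*3/10 + 4/13*1/10 = 25/182 = pi_P  (ok)
  25/182*1/5 + 31/182*1/5 + 18/91*3/10 + 17/91*1/10 + 4/13*1/10 = 31/182 = pi_Q  (ok)
  25/182*3/10 + 31/182*1/10 + 18/91*3/10 + 17/91*1/10 + 4/13*1/5 = 18/91 = pi_R  (ok)
  25/182*1/10 + 31/182*1/2 + 18/91*1/10 + 17/91*1/5 + 4/13*1/10 = 17/91 = pi_S  (ok)
  25/182*3/10 + 31/182*1/10 + 18/91*1/5 + 17/91*3/10 + 4/13*1/2 = 4/13 = pi_T  (ok)

Answer: 25/182 31/182 18/91 17/91 4/13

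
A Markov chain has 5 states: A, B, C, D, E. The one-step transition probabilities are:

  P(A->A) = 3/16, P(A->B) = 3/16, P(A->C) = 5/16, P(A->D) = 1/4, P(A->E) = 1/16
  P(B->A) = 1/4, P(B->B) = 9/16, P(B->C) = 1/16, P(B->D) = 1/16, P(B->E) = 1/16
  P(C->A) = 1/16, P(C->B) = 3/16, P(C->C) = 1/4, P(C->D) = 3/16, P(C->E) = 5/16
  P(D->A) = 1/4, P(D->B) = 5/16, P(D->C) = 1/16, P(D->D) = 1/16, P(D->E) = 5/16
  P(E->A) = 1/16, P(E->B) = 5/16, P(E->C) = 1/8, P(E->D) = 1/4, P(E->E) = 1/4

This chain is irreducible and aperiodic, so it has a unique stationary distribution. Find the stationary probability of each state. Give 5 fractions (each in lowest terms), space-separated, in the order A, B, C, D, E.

Answer: 2065/11453 16603/45812 1663/11453 6673/45812 1906/11453

Derivation:
The stationary distribution satisfies pi = pi * P, i.e.:
  pi_A = 3/16*pi_A + 1/4*pi_B + 1/16*pi_C + 1/4*pi_D + 1/16*pi_E
  pi_B = 3/16*pi_A + 9/16*pi_B + 3/16*pi_C + 5/16*pi_D + 5/16*pi_E
  pi_C = 5/16*pi_A + 1/16*pi_B + 1/4*pi_C + 1/16*pi_D + 1/8*pi_E
  pi_D = 1/4*pi_A + 1/16*pi_B + 3/16*pi_C + 1/16*pi_D + 1/4*pi_E
  pi_E = 1/16*pi_A + 1/16*pi_B + 5/16*pi_C + 5/16*pi_D + 1/4*pi_E
with normalization: pi_A + pi_B + pi_C + pi_D + pi_E = 1.

Using the first 4 balance equations plus normalization, the linear system A*pi = b is:
  [-13/16, 1/4, 1/16, 1/4, 1/16] . pi = 0
  [3/16, -7/16, 3/16, 5/16, 5/16] . pi = 0
  [5/16, 1/16, -3/4, 1/16, 1/8] . pi = 0
  [1/4, 1/16, 3/16, -15/16, 1/4] . pi = 0
  [1, 1, 1, 1, 1] . pi = 1

Solving yields:
  pi_A = 2065/11453
  pi_B = 16603/45812
  pi_C = 1663/11453
  pi_D = 6673/45812
  pi_E = 1906/11453

Verification (pi * P):
  2065/11453*3/16 + 16603/45812*1/4 + 1663/11453*1/16 + 6673/45812*1/4 + 1906/11453*1/16 = 2065/11453 = pi_A  (ok)
  2065/11453*3/16 + 16603/45812*9/16 + 1663/11453*3/16 + 6673/45812*5/16 + 1906/11453*5/16 = 16603/45812 = pi_B  (ok)
  2065/11453*5/16 + 16603/45812*1/16 + 1663/11453*1/4 + 6673/45812*1/16 + 1906/11453*1/8 = 1663/11453 = pi_C  (ok)
  2065/11453*1/4 + 16603/45812*1/16 + 1663/11453*3/16 + 6673/45812*1/16 + 1906/11453*1/4 = 6673/45812 = pi_D  (ok)
  2065/11453*1/16 + 16603/45812*1/16 + 1663/11453*5/16 + 6673/45812*5/16 + 1906/11453*1/4 = 1906/11453 = pi_E  (ok)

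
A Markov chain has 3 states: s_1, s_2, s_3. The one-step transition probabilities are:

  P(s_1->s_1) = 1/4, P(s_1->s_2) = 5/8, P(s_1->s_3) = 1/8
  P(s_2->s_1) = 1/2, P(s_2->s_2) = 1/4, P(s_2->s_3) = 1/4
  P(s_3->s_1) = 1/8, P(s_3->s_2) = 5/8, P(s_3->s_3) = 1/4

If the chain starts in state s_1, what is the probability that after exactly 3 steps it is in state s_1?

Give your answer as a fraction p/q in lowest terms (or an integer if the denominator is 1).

Computing P^3 by repeated multiplication:
P^1 =
  s_1: [1/4, 5/8, 1/8]
  s_2: [1/2, 1/4, 1/4]
  s_3: [1/8, 5/8, 1/4]
P^2 =
  s_1: [25/64, 25/64, 7/32]
  s_2: [9/32, 17/32, 3/16]
  s_3: [3/8, 25/64, 15/64]
P^3 =
  s_1: [41/128, 245/512, 103/512]
  s_2: [23/64, 109/256, 55/256]
  s_3: [163/512, 245/512, 13/64]

(P^3)[s_1 -> s_1] = 41/128

Answer: 41/128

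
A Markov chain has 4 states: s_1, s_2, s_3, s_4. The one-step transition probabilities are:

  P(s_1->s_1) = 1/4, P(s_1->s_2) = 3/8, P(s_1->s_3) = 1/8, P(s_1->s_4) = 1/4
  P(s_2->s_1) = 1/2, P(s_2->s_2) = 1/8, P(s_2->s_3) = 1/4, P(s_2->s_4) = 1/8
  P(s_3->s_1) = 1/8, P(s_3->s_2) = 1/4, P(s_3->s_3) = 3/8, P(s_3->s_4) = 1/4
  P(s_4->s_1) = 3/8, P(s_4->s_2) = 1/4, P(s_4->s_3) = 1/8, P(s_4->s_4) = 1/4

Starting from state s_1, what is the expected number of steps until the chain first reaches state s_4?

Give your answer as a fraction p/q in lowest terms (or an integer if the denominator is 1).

Let h_i = expected steps to first reach s_4 from state i.
Boundary: h_s_4 = 0.
First-step equations for the other states:
  h_s_1 = 1 + 1/4*h_s_1 + 3/8*h_s_2 + 1/8*h_s_3 + 1/4*h_s_4
  h_s_2 = 1 + 1/2*h_s_1 + 1/8*h_s_2 + 1/4*h_s_3 + 1/8*h_s_4
  h_s_3 = 1 + 1/8*h_s_1 + 1/4*h_s_2 + 3/8*h_s_3 + 1/4*h_s_4

Substituting h_s_4 = 0 and rearranging gives the linear system (I - Q) h = 1:
  [3/4, -3/8, -1/8] . (h_s_1, h_s_2, h_s_3) = 1
  [-1/2, 7/8, -1/4] . (h_s_1, h_s_2, h_s_3) = 1
  [-1/8, -1/4, 5/8] . (h_s_1, h_s_2, h_s_3) = 1

Solving yields:
  h_s_1 = 488/105
  h_s_2 = 536/105
  h_s_3 = 32/7

Starting state is s_1, so the expected hitting time is h_s_1 = 488/105.

Answer: 488/105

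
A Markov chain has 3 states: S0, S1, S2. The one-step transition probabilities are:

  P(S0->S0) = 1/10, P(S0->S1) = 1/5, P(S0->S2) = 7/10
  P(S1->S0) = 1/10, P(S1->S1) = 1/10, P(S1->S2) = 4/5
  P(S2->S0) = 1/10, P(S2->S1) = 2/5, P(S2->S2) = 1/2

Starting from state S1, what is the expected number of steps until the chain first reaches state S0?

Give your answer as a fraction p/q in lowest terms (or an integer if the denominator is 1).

Let h_i = expected steps to first reach S0 from state i.
Boundary: h_S0 = 0.
First-step equations for the other states:
  h_S1 = 1 + 1/10*h_S0 + 1/10*h_S1 + 4/5*h_S2
  h_S2 = 1 + 1/10*h_S0 + 2/5*h_S1 + 1/2*h_S2

Substituting h_S0 = 0 and rearranging gives the linear system (I - Q) h = 1:
  [9/10, -4/5] . (h_S1, h_S2) = 1
  [-2/5, 1/2] . (h_S1, h_S2) = 1

Solving yields:
  h_S1 = 10
  h_S2 = 10

Starting state is S1, so the expected hitting time is h_S1 = 10.

Answer: 10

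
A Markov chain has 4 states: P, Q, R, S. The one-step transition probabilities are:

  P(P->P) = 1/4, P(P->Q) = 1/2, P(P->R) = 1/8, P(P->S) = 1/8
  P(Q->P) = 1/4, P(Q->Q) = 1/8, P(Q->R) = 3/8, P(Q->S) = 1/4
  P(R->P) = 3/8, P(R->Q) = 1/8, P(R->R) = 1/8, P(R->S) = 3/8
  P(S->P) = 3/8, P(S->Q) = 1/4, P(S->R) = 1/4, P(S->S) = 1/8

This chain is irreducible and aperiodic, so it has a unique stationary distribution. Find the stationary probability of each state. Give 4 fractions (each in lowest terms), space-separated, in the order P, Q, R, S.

Answer: 230/757 201/757 165/757 161/757

Derivation:
The stationary distribution satisfies pi = pi * P, i.e.:
  pi_P = 1/4*pi_P + 1/4*pi_Q + 3/8*pi_R + 3/8*pi_S
  pi_Q = 1/2*pi_P + 1/8*pi_Q + 1/8*pi_R + 1/4*pi_S
  pi_R = 1/8*pi_P + 3/8*pi_Q + 1/8*pi_R + 1/4*pi_S
  pi_S = 1/8*pi_P + 1/4*pi_Q + 3/8*pi_R + 1/8*pi_S
with normalization: pi_P + pi_Q + pi_R + pi_S = 1.

Using the first 3 balance equations plus normalization, the linear system A*pi = b is:
  [-3/4, 1/4, 3/8, 3/8] . pi = 0
  [1/2, -7/8, 1/8, 1/4] . pi = 0
  [1/8, 3/8, -7/8, 1/4] . pi = 0
  [1, 1, 1, 1] . pi = 1

Solving yields:
  pi_P = 230/757
  pi_Q = 201/757
  pi_R = 165/757
  pi_S = 161/757

Verification (pi * P):
  230/757*1/4 + 201/757*1/4 + 165/757*3/8 + 161/757*3/8 = 230/757 = pi_P  (ok)
  230/757*1/2 + 201/757*1/8 + 165/757*1/8 + 161/757*1/4 = 201/757 = pi_Q  (ok)
  230/757*1/8 + 201/757*3/8 + 165/757*1/8 + 161/757*1/4 = 165/757 = pi_R  (ok)
  230/757*1/8 + 201/757*1/4 + 165/757*3/8 + 161/757*1/8 = 161/757 = pi_S  (ok)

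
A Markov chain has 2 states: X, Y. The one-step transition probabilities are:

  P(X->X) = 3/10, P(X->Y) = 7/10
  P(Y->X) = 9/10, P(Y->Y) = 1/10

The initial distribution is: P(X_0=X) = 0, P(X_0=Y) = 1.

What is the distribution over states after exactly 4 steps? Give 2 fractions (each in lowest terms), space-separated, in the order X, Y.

Propagating the distribution step by step (d_{t+1} = d_t * P):
d_0 = (X=0, Y=1)
  d_1[X] = 0*3/10 + 1*9/10 = 9/10
  d_1[Y] = 0*7/10 + 1*1/10 = 1/10
d_1 = (X=9/10, Y=1/10)
  d_2[X] = 9/10*3/10 + 1/10*9/10 = 9/25
  d_2[Y] = 9/10*7/10 + 1/10*1/10 = 16/25
d_2 = (X=9/25, Y=16/25)
  d_3[X] = 9/25*3/10 + 16/25*9/10 = 171/250
  d_3[Y] = 9/25*7/10 + 16/25*1/10 = 79/250
d_3 = (X=171/250, Y=79/250)
  d_4[X] = 171/250*3/10 + 79/250*9/10 = 306/625
  d_4[Y] = 171/250*7/10 + 79/250*1/10 = 319/625
d_4 = (X=306/625, Y=319/625)

Answer: 306/625 319/625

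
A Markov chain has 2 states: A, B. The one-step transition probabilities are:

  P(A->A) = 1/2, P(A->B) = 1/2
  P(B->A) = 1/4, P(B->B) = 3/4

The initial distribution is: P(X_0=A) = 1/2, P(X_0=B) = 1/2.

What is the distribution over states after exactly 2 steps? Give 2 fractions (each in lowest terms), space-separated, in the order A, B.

Propagating the distribution step by step (d_{t+1} = d_t * P):
d_0 = (A=1/2, B=1/2)
  d_1[A] = 1/2*1/2 + 1/2*1/4 = 3/8
  d_1[B] = 1/2*1/2 + 1/2*3/4 = 5/8
d_1 = (A=3/8, B=5/8)
  d_2[A] = 3/8*1/2 + 5/8*1/4 = 11/32
  d_2[B] = 3/8*1/2 + 5/8*3/4 = 21/32
d_2 = (A=11/32, B=21/32)

Answer: 11/32 21/32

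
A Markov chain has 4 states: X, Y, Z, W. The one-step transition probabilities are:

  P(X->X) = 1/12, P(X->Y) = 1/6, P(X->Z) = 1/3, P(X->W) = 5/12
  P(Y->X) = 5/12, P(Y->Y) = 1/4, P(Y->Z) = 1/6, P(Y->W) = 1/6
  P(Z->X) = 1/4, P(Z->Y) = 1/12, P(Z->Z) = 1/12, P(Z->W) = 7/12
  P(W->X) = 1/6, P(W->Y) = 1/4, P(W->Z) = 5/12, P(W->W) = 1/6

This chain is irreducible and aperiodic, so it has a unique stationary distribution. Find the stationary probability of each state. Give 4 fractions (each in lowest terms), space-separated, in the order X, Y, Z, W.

Answer: 179/823 464/2469 217/823 817/2469

Derivation:
The stationary distribution satisfies pi = pi * P, i.e.:
  pi_X = 1/12*pi_X + 5/12*pi_Y + 1/4*pi_Z + 1/6*pi_W
  pi_Y = 1/6*pi_X + 1/4*pi_Y + 1/12*pi_Z + 1/4*pi_W
  pi_Z = 1/3*pi_X + 1/6*pi_Y + 1/12*pi_Z + 5/12*pi_W
  pi_W = 5/12*pi_X + 1/6*pi_Y + 7/12*pi_Z + 1/6*pi_W
with normalization: pi_X + pi_Y + pi_Z + pi_W = 1.

Using the first 3 balance equations plus normalization, the linear system A*pi = b is:
  [-11/12, 5/12, 1/4, 1/6] . pi = 0
  [1/6, -3/4, 1/12, 1/4] . pi = 0
  [1/3, 1/6, -11/12, 5/12] . pi = 0
  [1, 1, 1, 1] . pi = 1

Solving yields:
  pi_X = 179/823
  pi_Y = 464/2469
  pi_Z = 217/823
  pi_W = 817/2469

Verification (pi * P):
  179/823*1/12 + 464/2469*5/12 + 217/823*1/4 + 817/2469*1/6 = 179/823 = pi_X  (ok)
  179/823*1/6 + 464/2469*1/4 + 217/823*1/12 + 817/2469*1/4 = 464/2469 = pi_Y  (ok)
  179/823*1/3 + 464/2469*1/6 + 217/823*1/12 + 817/2469*5/12 = 217/823 = pi_Z  (ok)
  179/823*5/12 + 464/2469*1/6 + 217/823*7/12 + 817/2469*1/6 = 817/2469 = pi_W  (ok)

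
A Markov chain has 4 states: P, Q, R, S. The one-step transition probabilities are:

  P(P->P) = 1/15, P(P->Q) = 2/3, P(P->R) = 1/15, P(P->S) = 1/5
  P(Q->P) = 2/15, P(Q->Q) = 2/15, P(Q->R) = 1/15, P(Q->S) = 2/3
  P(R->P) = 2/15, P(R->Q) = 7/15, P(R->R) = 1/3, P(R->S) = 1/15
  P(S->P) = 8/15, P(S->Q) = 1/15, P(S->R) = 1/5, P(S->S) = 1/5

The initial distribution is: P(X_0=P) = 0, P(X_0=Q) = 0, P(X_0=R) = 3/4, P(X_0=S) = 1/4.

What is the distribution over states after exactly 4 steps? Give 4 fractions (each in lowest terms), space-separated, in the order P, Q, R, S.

Answer: 25649/101250 15076/50625 7759/50625 9977/33750

Derivation:
Propagating the distribution step by step (d_{t+1} = d_t * P):
d_0 = (P=0, Q=0, R=3/4, S=1/4)
  d_1[P] = 0*1/15 + 0*2/15 + 3/4*2/15 + 1/4*8/15 = 7/30
  d_1[Q] = 0*2/3 + 0*2/15 + 3/4*7/15 + 1/4*1/15 = 11/30
  d_1[R] = 0*1/15 + 0*1/15 + 3/4*1/3 + 1/4*1/5 = 3/10
  d_1[S] = 0*1/5 + 0*2/3 + 3/4*1/15 + 1/4*1/5 = 1/10
d_1 = (P=7/30, Q=11/30, R=3/10, S=1/10)
  d_2[P] = 7/30*1/15 + 11/30*2/15 + 3/10*2/15 + 1/10*8/15 = 71/450
  d_2[Q] = 7/30*2/3 + 11/30*2/15 + 3/10*7/15 + 1/10*1/15 = 79/225
  d_2[R] = 7/30*1/15 + 11/30*1/15 + 3/10*1/3 + 1/10*1/5 = 4/25
  d_2[S] = 7/30*1/5 + 11/30*2/3 + 3/10*1/15 + 1/10*1/5 = 149/450
d_2 = (P=71/450, Q=79/225, R=4/25, S=149/450)
  d_3[P] = 71/450*1/15 + 79/225*2/15 + 4/25*2/15 + 149/450*8/15 = 1723/6750
  d_3[Q] = 71/450*2/3 + 79/225*2/15 + 4/25*7/15 + 149/450*1/15 = 1679/6750
  d_3[R] = 71/450*1/15 + 79/225*1/15 + 4/25*1/3 + 149/450*1/5 = 518/3375
  d_3[S] = 71/450*1/5 + 79/225*2/3 + 4/25*1/15 + 149/450*1/5 = 1156/3375
d_3 = (P=1723/6750, Q=1679/6750, R=518/3375, S=1156/3375)
  d_4[P] = 1723/6750*1/15 + 1679/6750*2/15 + 518/3375*2/15 + 1156/3375*8/15 = 25649/101250
  d_4[Q] = 1723/6750*2/3 + 1679/6750*2/15 + 518/3375*7/15 + 1156/3375*1/15 = 15076/50625
  d_4[R] = 1723/6750*1/15 + 1679/6750*1/15 + 518/3375*1/3 + 1156/3375*1/5 = 7759/50625
  d_4[S] = 1723/6750*1/5 + 1679/6750*2/3 + 518/3375*1/15 + 1156/3375*1/5 = 9977/33750
d_4 = (P=25649/101250, Q=15076/50625, R=7759/50625, S=9977/33750)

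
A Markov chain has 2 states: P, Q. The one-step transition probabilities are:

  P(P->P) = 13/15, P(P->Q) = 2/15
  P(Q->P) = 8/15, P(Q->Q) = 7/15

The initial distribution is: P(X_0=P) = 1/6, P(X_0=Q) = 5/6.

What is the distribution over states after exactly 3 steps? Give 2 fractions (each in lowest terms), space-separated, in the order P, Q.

Propagating the distribution step by step (d_{t+1} = d_t * P):
d_0 = (P=1/6, Q=5/6)
  d_1[P] = 1/6*13/15 + 5/6*8/15 = 53/90
  d_1[Q] = 1/6*2/15 + 5/6*7/15 = 37/90
d_1 = (P=53/90, Q=37/90)
  d_2[P] = 53/90*13/15 + 37/90*8/15 = 197/270
  d_2[Q] = 53/90*2/15 + 37/90*7/15 = 73/270
d_2 = (P=197/270, Q=73/270)
  d_3[P] = 197/270*13/15 + 73/270*8/15 = 629/810
  d_3[Q] = 197/270*2/15 + 73/270*7/15 = 181/810
d_3 = (P=629/810, Q=181/810)

Answer: 629/810 181/810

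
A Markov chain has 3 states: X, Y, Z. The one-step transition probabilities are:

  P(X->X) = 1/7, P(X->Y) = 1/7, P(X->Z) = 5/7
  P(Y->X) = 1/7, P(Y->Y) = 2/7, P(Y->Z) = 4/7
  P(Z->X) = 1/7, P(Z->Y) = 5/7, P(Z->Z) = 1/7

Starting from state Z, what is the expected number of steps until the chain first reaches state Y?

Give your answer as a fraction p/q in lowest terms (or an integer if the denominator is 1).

Let h_i = expected steps to first reach Y from state i.
Boundary: h_Y = 0.
First-step equations for the other states:
  h_X = 1 + 1/7*h_X + 1/7*h_Y + 5/7*h_Z
  h_Z = 1 + 1/7*h_X + 5/7*h_Y + 1/7*h_Z

Substituting h_Y = 0 and rearranging gives the linear system (I - Q) h = 1:
  [6/7, -5/7] . (h_X, h_Z) = 1
  [-1/7, 6/7] . (h_X, h_Z) = 1

Solving yields:
  h_X = 77/31
  h_Z = 49/31

Starting state is Z, so the expected hitting time is h_Z = 49/31.

Answer: 49/31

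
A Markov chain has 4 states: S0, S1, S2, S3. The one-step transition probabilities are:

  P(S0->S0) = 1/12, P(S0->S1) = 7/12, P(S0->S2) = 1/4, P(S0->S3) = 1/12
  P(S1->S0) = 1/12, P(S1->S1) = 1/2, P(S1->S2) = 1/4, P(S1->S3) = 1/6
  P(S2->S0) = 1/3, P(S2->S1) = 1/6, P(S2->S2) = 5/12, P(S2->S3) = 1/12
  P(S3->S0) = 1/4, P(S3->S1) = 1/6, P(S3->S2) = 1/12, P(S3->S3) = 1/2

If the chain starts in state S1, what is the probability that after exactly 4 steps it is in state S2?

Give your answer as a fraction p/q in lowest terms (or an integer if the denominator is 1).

Answer: 2707/10368

Derivation:
Computing P^4 by repeated multiplication:
P^1 =
  S0: [1/12, 7/12, 1/4, 1/12]
  S1: [1/12, 1/2, 1/4, 1/6]
  S2: [1/3, 1/6, 5/12, 1/12]
  S3: [1/4, 1/6, 1/12, 1/2]
P^2 =
  S0: [23/144, 19/48, 5/18, 1/6]
  S1: [25/144, 53/144, 19/72, 7/36]
  S2: [29/144, 13/36, 11/36, 19/144]
  S3: [3/16, 47/144, 13/72, 11/36]
P^3 =
  S0: [13/72, 631/1728, 29/108, 107/576]
  S1: [157/864, 625/1728, 113/432, 337/1728]
  S2: [157/864, 641/1728, 241/864, 97/576]
  S3: [155/864, 611/1728, 11/48, 137/576]
P^4 =
  S0: [209/1152, 1885/5184, 2735/10368, 991/5184]
  S1: [1879/10368, 3763/10368, 2707/10368, 673/3456]
  S2: [313/1728, 1265/3456, 2783/10368, 239/1296]
  S3: [623/3456, 3725/10368, 859/3456, 2197/10368]

(P^4)[S1 -> S2] = 2707/10368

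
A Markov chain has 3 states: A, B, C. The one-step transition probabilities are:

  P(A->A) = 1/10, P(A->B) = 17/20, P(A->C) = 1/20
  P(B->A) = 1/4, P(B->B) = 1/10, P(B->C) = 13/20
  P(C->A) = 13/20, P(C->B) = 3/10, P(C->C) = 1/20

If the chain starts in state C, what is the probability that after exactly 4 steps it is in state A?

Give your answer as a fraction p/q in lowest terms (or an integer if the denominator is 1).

Computing P^4 by repeated multiplication:
P^1 =
  A: [1/10, 17/20, 1/20]
  B: [1/4, 1/10, 13/20]
  C: [13/20, 3/10, 1/20]
P^2 =
  A: [51/200, 37/200, 14/25]
  B: [189/400, 167/400, 11/100]
  C: [69/400, 239/400, 23/100]
P^3 =
  A: [1743/4000, 1613/4000, 161/1000]
  B: [357/1600, 3811/8000, 601/2000]
  C: [2529/8000, 2203/8000, 817/2000]
P^4 =
  A: [19923/80000, 36721/80000, 5839/20000]
  B: [53877/160000, 52391/160000, 13433/40000]
  C: [58557/160000, 67007/160000, 8609/40000]

(P^4)[C -> A] = 58557/160000

Answer: 58557/160000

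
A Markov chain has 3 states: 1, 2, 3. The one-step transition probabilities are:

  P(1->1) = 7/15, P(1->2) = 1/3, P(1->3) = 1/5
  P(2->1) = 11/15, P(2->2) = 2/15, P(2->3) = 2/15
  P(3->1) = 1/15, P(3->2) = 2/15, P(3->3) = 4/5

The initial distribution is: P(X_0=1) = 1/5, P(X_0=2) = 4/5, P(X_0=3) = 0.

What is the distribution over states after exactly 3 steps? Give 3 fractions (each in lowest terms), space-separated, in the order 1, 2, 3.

Propagating the distribution step by step (d_{t+1} = d_t * P):
d_0 = (1=1/5, 2=4/5, 3=0)
  d_1[1] = 1/5*7/15 + 4/5*11/15 + 0*1/15 = 17/25
  d_1[2] = 1/5*1/3 + 4/5*2/15 + 0*2/15 = 13/75
  d_1[3] = 1/5*1/5 + 4/5*2/15 + 0*4/5 = 11/75
d_1 = (1=17/25, 2=13/75, 3=11/75)
  d_2[1] = 17/25*7/15 + 13/75*11/15 + 11/75*1/15 = 511/1125
  d_2[2] = 17/25*1/3 + 13/75*2/15 + 11/75*2/15 = 101/375
  d_2[3] = 17/25*1/5 + 13/75*2/15 + 11/75*4/5 = 311/1125
d_2 = (1=511/1125, 2=101/375, 3=311/1125)
  d_3[1] = 511/1125*7/15 + 101/375*11/15 + 311/1125*1/15 = 2407/5625
  d_3[2] = 511/1125*1/3 + 101/375*2/15 + 311/1125*2/15 = 1261/5625
  d_3[3] = 511/1125*1/5 + 101/375*2/15 + 311/1125*4/5 = 1957/5625
d_3 = (1=2407/5625, 2=1261/5625, 3=1957/5625)

Answer: 2407/5625 1261/5625 1957/5625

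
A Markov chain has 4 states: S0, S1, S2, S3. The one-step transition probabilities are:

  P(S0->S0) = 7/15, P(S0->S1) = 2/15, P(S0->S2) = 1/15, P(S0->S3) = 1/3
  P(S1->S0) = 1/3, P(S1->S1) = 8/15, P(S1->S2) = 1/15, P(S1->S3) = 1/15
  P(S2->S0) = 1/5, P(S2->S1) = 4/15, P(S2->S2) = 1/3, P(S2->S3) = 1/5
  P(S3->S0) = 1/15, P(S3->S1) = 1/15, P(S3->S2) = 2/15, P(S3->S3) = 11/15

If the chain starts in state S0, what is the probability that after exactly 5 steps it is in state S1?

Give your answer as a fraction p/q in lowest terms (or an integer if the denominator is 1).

Answer: 50449/253125

Derivation:
Computing P^5 by repeated multiplication:
P^1 =
  S0: [7/15, 2/15, 1/15, 1/3]
  S1: [1/3, 8/15, 1/15, 1/15]
  S2: [1/5, 4/15, 1/3, 1/5]
  S3: [1/15, 1/15, 2/15, 11/15]
P^2 =
  S0: [67/225, 13/75, 8/75, 19/45]
  S1: [79/225, 79/225, 4/45, 47/225]
  S2: [59/225, 61/225, 38/225, 67/225]
  S3: [29/225, 29/225, 34/225, 133/225]
P^3 =
  S0: [277/1125, 637/3375, 416/3375, 497/1125]
  S1: [211/675, 917/3375, 352/3375, 1051/3375]
  S2: [899/3375, 11/45, 148/1125, 1207/3375]
  S3: [583/3375, 559/3375, 494/3375, 1739/3375]
P^4 =
  S0: [11741/50625, 9913/50625, 1306/10125, 22441/50625]
  S1: [14077/50625, 2381/10125, 5834/50625, 18809/50625]
  S2: [4319/16875, 11381/50625, 6358/50625, 6643/16875]
  S3: [10097/50625, 9353/50625, 1418/10125, 4817/10125]
P^5 =
  S0: [173783/759375, 50449/253125, 33062/253125, 335059/759375]
  S1: [311/1215, 165539/759375, 18554/151875, 306691/759375]
  S2: [186607/759375, 162323/759375, 95986/759375, 314459/759375]
  S3: [162799/759375, 147463/759375, 20614/151875, 346043/759375]

(P^5)[S0 -> S1] = 50449/253125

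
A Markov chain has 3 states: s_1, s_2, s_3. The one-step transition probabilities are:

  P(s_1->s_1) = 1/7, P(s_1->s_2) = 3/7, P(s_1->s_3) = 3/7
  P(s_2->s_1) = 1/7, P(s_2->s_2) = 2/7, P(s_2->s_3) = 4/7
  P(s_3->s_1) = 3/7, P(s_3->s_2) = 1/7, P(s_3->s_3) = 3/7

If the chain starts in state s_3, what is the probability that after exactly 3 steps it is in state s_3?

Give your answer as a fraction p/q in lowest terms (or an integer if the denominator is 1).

Answer: 23/49

Derivation:
Computing P^3 by repeated multiplication:
P^1 =
  s_1: [1/7, 3/7, 3/7]
  s_2: [1/7, 2/7, 4/7]
  s_3: [3/7, 1/7, 3/7]
P^2 =
  s_1: [13/49, 12/49, 24/49]
  s_2: [15/49, 11/49, 23/49]
  s_3: [13/49, 2/7, 22/49]
P^3 =
  s_1: [97/343, 87/343, 159/343]
  s_2: [95/343, 90/343, 158/343]
  s_3: [93/343, 89/343, 23/49]

(P^3)[s_3 -> s_3] = 23/49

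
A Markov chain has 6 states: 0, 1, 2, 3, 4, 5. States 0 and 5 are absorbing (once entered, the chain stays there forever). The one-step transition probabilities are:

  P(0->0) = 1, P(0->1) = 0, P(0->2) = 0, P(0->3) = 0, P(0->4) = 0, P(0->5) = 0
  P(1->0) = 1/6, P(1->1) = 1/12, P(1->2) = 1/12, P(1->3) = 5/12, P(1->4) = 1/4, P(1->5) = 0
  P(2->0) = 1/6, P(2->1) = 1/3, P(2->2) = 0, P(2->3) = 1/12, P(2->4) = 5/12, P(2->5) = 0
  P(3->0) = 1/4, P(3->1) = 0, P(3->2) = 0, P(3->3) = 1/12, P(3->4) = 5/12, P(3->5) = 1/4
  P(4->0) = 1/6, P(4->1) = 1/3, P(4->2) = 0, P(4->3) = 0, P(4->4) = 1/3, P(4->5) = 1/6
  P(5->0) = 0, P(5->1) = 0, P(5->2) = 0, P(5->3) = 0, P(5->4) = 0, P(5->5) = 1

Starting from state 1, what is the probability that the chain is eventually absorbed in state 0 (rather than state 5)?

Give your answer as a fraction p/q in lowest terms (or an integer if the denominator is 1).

Answer: 329/515

Derivation:
Let a_i = P(absorbed in 0 | start in state i).
Boundary conditions: a_0 = 1, a_5 = 0.
For each transient state i, a_i = sum_j P(i->j) * a_j:
  a_1 = 1/6*a_0 + 1/12*a_1 + 1/12*a_2 + 5/12*a_3 + 1/4*a_4 + 0*a_5
  a_2 = 1/6*a_0 + 1/3*a_1 + 0*a_2 + 1/12*a_3 + 5/12*a_4 + 0*a_5
  a_3 = 1/4*a_0 + 0*a_1 + 0*a_2 + 1/12*a_3 + 5/12*a_4 + 1/4*a_5
  a_4 = 1/6*a_0 + 1/3*a_1 + 0*a_2 + 0*a_3 + 1/3*a_4 + 1/6*a_5

Substituting a_0 = 1 and a_5 = 0, rearrange to (I - Q) a = r where r[i] = P(i -> 0):
  [11/12, -1/12, -5/12, -1/4] . (a_1, a_2, a_3, a_4) = 1/6
  [-1/3, 1, -1/12, -5/12] . (a_1, a_2, a_3, a_4) = 1/6
  [0, 0, 11/12, -5/12] . (a_1, a_2, a_3, a_4) = 1/4
  [-1/3, 0, 0, 2/3] . (a_1, a_2, a_3, a_4) = 1/6

Solving yields:
  a_1 = 329/515
  a_2 = 681/1030
  a_3 = 219/412
  a_4 = 1173/2060

Starting state is 1, so the absorption probability is a_1 = 329/515.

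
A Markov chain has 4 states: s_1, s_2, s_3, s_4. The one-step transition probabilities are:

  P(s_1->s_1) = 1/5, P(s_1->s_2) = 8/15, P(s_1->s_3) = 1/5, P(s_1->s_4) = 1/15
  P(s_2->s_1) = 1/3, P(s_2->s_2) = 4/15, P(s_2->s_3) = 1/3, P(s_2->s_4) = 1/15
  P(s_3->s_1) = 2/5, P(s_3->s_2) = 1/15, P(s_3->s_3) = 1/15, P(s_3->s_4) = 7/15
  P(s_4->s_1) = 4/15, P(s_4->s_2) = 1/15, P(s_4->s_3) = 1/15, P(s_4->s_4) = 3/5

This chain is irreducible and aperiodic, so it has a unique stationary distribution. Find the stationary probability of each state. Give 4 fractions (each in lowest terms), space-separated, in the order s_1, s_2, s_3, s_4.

Answer: 767/2671 670/2671 459/2671 775/2671

Derivation:
The stationary distribution satisfies pi = pi * P, i.e.:
  pi_s_1 = 1/5*pi_s_1 + 1/3*pi_s_2 + 2/5*pi_s_3 + 4/15*pi_s_4
  pi_s_2 = 8/15*pi_s_1 + 4/15*pi_s_2 + 1/15*pi_s_3 + 1/15*pi_s_4
  pi_s_3 = 1/5*pi_s_1 + 1/3*pi_s_2 + 1/15*pi_s_3 + 1/15*pi_s_4
  pi_s_4 = 1/15*pi_s_1 + 1/15*pi_s_2 + 7/15*pi_s_3 + 3/5*pi_s_4
with normalization: pi_s_1 + pi_s_2 + pi_s_3 + pi_s_4 = 1.

Using the first 3 balance equations plus normalization, the linear system A*pi = b is:
  [-4/5, 1/3, 2/5, 4/15] . pi = 0
  [8/15, -11/15, 1/15, 1/15] . pi = 0
  [1/5, 1/3, -14/15, 1/15] . pi = 0
  [1, 1, 1, 1] . pi = 1

Solving yields:
  pi_s_1 = 767/2671
  pi_s_2 = 670/2671
  pi_s_3 = 459/2671
  pi_s_4 = 775/2671

Verification (pi * P):
  767/2671*1/5 + 670/2671*1/3 + 459/2671*2/5 + 775/2671*4/15 = 767/2671 = pi_s_1  (ok)
  767/2671*8/15 + 670/2671*4/15 + 459/2671*1/15 + 775/2671*1/15 = 670/2671 = pi_s_2  (ok)
  767/2671*1/5 + 670/2671*1/3 + 459/2671*1/15 + 775/2671*1/15 = 459/2671 = pi_s_3  (ok)
  767/2671*1/15 + 670/2671*1/15 + 459/2671*7/15 + 775/2671*3/5 = 775/2671 = pi_s_4  (ok)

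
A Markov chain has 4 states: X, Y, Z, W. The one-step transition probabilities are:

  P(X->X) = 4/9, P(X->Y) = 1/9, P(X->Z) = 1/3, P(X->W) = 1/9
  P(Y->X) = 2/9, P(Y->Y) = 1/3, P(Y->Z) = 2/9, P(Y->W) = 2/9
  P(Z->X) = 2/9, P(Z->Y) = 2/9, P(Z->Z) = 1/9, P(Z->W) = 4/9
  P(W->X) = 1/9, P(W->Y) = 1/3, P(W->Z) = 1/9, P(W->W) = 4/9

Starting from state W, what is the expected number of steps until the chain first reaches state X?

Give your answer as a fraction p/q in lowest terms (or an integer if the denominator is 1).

Answer: 123/20

Derivation:
Let h_i = expected steps to first reach X from state i.
Boundary: h_X = 0.
First-step equations for the other states:
  h_Y = 1 + 2/9*h_X + 1/3*h_Y + 2/9*h_Z + 2/9*h_W
  h_Z = 1 + 2/9*h_X + 2/9*h_Y + 1/9*h_Z + 4/9*h_W
  h_W = 1 + 1/9*h_X + 1/3*h_Y + 1/9*h_Z + 4/9*h_W

Substituting h_X = 0 and rearranging gives the linear system (I - Q) h = 1:
  [2/3, -2/9, -2/9] . (h_Y, h_Z, h_W) = 1
  [-2/9, 8/9, -4/9] . (h_Y, h_Z, h_W) = 1
  [-1/3, -1/9, 5/9] . (h_Y, h_Z, h_W) = 1

Solving yields:
  h_Y = 27/5
  h_Z = 111/20
  h_W = 123/20

Starting state is W, so the expected hitting time is h_W = 123/20.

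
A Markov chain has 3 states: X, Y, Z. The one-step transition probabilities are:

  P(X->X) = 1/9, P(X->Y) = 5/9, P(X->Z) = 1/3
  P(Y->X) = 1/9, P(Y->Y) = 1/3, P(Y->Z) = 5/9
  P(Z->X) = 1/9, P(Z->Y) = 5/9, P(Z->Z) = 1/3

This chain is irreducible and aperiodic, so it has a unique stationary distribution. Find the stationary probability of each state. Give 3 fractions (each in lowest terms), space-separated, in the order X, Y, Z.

Answer: 1/9 5/11 43/99

Derivation:
The stationary distribution satisfies pi = pi * P, i.e.:
  pi_X = 1/9*pi_X + 1/9*pi_Y + 1/9*pi_Z
  pi_Y = 5/9*pi_X + 1/3*pi_Y + 5/9*pi_Z
  pi_Z = 1/3*pi_X + 5/9*pi_Y + 1/3*pi_Z
with normalization: pi_X + pi_Y + pi_Z = 1.

Using the first 2 balance equations plus normalization, the linear system A*pi = b is:
  [-8/9, 1/9, 1/9] . pi = 0
  [5/9, -2/3, 5/9] . pi = 0
  [1, 1, 1] . pi = 1

Solving yields:
  pi_X = 1/9
  pi_Y = 5/11
  pi_Z = 43/99

Verification (pi * P):
  1/9*1/9 + 5/11*1/9 + 43/99*1/9 = 1/9 = pi_X  (ok)
  1/9*5/9 + 5/11*1/3 + 43/99*5/9 = 5/11 = pi_Y  (ok)
  1/9*1/3 + 5/11*5/9 + 43/99*1/3 = 43/99 = pi_Z  (ok)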